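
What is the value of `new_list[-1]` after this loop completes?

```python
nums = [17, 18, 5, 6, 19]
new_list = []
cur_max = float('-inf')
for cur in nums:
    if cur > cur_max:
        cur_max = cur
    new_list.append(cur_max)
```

Running max ends at 19
`new_list` takes the values: [] → [17] → [17, 18] → [17, 18, 18] → [17, 18, 18, 18] → [17, 18, 18, 18, 19]
So `new_list[-1]` = 19

Answer: 19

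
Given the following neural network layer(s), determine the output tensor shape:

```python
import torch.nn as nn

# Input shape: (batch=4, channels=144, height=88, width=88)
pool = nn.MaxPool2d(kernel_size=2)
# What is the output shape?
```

Input: (4, 144, 88, 88) -> Output: (4, 144, 44, 44)

Answer: (4, 144, 44, 44)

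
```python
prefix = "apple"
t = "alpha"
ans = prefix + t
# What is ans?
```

Trace:
`prefix = "apple"` → prefix = 'apple'
`t = "alpha"` → t = 'alpha'
`ans = prefix + t` → ans = 'applealpha'
So ans = 'applealpha'

Answer: 'applealpha'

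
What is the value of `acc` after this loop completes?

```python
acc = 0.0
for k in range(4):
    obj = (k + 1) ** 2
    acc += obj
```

Sum of squared losses 1² + 2² + ... + 4²
`acc` takes the values: 0.0 → 1.0 → 5.0 → 14.0 → 30.0

Answer: 30.0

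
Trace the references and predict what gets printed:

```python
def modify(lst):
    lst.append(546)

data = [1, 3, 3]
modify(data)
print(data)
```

Key concept: function modifies passed list.
Step by step:
`data = [1, 3, 3]` → data = [1, 3, 3]
`modify(data)` → data = [1, 3, 3, 546]
`print(data)` → prints [1, 3, 3, 546]

Answer: [1, 3, 3, 546]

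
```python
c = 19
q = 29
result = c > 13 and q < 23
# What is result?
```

Trace:
`c = 19` → c = 19
`q = 29` → q = 29
`result = c > 13 and q < 23` → result = False
So result = False

Answer: False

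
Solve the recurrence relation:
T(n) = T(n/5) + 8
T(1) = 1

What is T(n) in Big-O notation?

Each step divides n by 5 and adds 8. After log_5(n) steps we reach T(1)=1. So T(n) = 8·log_5(n) + 1 = O(log n).

Answer: O(log n)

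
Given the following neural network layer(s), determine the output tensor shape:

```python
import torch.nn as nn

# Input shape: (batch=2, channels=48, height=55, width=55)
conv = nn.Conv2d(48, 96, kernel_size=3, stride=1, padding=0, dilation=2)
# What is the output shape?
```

Input: (2, 48, 55, 55) -> Output: (2, 96, 51, 51)

Answer: (2, 96, 51, 51)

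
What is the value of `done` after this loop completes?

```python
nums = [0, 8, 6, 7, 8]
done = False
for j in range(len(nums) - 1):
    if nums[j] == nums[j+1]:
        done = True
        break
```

Check consecutive duplicates in [0, 8, 6, 7, 8]
`done` takes the values: False

Answer: False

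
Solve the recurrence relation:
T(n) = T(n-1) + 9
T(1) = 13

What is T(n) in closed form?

Unrolling: T(n) = T(1) + 9·(n-1) = 13 + 9(n-1) = 9n + 4.

Answer: T(n) = 9n + 4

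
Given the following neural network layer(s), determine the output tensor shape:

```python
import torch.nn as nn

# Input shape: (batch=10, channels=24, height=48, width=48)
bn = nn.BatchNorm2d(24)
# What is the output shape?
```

Input: (10, 24, 48, 48) -> Output: (10, 24, 48, 48)

Answer: (10, 24, 48, 48)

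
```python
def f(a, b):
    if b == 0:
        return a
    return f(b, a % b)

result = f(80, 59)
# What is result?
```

f(80, 59) -> f(59, 21) -> f(21, 17) -> f(17, 4) -> f(4, 1) -> f(1, 0) -> 1

Answer: 1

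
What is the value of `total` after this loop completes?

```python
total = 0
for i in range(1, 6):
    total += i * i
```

Sum of squares 1² to 5² = 55
`total` takes the values: 0 → 1 → 5 → 14 → 30 → 55

Answer: 55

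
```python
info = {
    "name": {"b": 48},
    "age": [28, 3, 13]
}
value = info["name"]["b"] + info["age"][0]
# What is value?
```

Trace:
`info = { ...` → info = {'name': {'b': 48}, 'age': [28, 3, 13]}
`value = info["name"]["b"] + info["age"][0]` → value = 76
So value = 76

Answer: 76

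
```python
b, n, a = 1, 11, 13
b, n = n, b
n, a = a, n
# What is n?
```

Trace:
`b, n, a = 1, 11, 13` → b = 1; n = 11; a = 13
`b, n = n, b` → b = 11; n = 1
`n, a = a, n` → n = 13; a = 1
So n = 13

Answer: 13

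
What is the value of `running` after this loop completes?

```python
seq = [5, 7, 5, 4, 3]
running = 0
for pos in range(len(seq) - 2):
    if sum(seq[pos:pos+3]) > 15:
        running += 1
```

Count windows with sum > 15
`running` takes the values: 0 → 1 → 2

Answer: 2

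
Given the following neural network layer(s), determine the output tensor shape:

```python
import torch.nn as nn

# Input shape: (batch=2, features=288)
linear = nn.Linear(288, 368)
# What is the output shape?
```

Input: (2, 288) -> Output: (2, 368)

Answer: (2, 368)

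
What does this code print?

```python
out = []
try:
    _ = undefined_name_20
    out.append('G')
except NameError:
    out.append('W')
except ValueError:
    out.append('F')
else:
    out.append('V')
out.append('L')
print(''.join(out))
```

Execution trace: 'W' (except NameError) → 'L' (after the try/except). Output: WL

Answer: WL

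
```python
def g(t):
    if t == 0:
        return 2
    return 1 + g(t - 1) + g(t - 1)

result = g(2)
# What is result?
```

g(t) = 1 + 2·g(t-1), g(0)=2. Closed form: (2+1)·2^2 - 1 = 11.

Answer: 11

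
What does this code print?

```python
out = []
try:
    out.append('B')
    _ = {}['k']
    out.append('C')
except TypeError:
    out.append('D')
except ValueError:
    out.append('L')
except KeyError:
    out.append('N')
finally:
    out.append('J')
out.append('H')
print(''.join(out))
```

Execution trace: 'B' (try body) → 'N' (except KeyError) → 'J' (finally) → 'H' (after the try/except). Output: BNJH

Answer: BNJH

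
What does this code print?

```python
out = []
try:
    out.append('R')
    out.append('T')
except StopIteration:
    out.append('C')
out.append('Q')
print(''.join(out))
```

Execution trace: 'R' (try body) → 'T' (try body, no exception) → 'Q' (after the try/except). Output: RTQ

Answer: RTQ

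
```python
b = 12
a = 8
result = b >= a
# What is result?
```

Trace:
`b = 12` → b = 12
`a = 8` → a = 8
`result = b >= a` → result = True
So result = True

Answer: True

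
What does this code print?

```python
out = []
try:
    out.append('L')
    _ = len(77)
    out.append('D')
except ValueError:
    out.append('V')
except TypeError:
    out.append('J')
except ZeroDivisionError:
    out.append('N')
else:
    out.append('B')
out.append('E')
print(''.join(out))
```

Execution trace: 'L' (try body) → 'J' (except TypeError) → 'E' (after the try/except). Output: LJE

Answer: LJE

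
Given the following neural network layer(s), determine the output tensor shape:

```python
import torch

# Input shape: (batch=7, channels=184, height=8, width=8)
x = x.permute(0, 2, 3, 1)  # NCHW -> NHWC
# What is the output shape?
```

Input: (7, 184, 8, 8) -> Output: (7, 8, 8, 184)

Answer: (7, 8, 8, 184)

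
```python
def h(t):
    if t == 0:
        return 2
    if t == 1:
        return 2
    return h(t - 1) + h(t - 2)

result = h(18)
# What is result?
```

Build up from base cases: h(0)=2, h(1)=2, h(2)=4, h(3)=6, h(4)=10, h(5)=16, h(6)=26, ..., h(18)=8362

Answer: 8362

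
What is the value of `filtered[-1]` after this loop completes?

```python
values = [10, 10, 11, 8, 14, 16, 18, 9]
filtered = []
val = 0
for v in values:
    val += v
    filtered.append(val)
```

Cumulative sum ends at 96
`filtered` takes the values: [] → [10] → [10, 20] → [10, 20, 31] → [10, 20, 31, 39] → [10, 20, 31, 39, 53] → [10, 20, 31, 39, 53, 69] → [10, 20, 31, 39, 53, 69, 87] → [10, 20, 31, 39, 53, 69, 87, 96]
So `filtered[-1]` = 96

Answer: 96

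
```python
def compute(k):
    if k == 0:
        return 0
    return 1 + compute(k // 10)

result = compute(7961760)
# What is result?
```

Count of digits of 7961760: 7

Answer: 7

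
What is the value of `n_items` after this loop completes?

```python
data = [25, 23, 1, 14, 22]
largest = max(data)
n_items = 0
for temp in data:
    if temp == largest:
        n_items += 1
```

Count of max value 25 in [25, 23, 1, 14, 22]
`n_items` takes the values: 0 → 1

Answer: 1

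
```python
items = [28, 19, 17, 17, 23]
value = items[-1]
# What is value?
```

Trace:
`items = [28, 19, 17, 17, 23]` → items = [28, 19, 17, 17, 23]
`value = items[-1]` → value = 23
So value = 23

Answer: 23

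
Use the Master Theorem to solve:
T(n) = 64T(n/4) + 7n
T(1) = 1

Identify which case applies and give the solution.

a=64, b=4, f(n)=7n. log_4(64) = 3. Since c=1 < 3, Case 1 applies: T(n) = Θ(n^log_b(a)) = O(n^3).

Answer: O(n^3) - Case 1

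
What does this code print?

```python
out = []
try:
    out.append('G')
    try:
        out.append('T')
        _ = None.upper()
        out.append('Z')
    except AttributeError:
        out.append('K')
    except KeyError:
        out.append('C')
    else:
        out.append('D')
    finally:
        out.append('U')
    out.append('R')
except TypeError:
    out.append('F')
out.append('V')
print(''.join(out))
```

Execution trace: 'G' (try body) → 'T' (inner try body) → 'K' (inner except AttributeError) → 'U' (inner finally) → 'R' (try body, no exception) → 'V' (after the try/except). Output: GTKURV

Answer: GTKURV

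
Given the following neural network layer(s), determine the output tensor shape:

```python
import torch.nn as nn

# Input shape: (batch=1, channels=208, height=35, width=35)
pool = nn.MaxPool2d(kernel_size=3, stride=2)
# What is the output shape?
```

Input: (1, 208, 35, 35) -> Output: (1, 208, 17, 17)

Answer: (1, 208, 17, 17)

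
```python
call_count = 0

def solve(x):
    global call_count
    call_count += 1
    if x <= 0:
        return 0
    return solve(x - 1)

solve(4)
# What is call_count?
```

Linear recursion stepping by 1: 5 calls from x=4 down to ≤0.

Answer: 5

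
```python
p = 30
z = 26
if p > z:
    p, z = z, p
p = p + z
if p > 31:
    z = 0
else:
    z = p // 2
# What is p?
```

Trace:
`p = 30` → p = 30
`z = 26` → z = 26
`if p > z: ...` → p > z is True → p = 26; z = 30
`p = p + z` → p = 56
`if p > 31: ...` → p > 31 is True → z = 0
So p = 56

Answer: 56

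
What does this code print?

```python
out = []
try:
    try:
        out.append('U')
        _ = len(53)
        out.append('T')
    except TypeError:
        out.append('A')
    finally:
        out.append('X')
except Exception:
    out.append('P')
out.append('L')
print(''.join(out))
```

Execution trace: 'U' (inner try body) → 'A' (inner except TypeError) → 'X' (inner finally) → 'L' (after the try/except). Output: UAXL

Answer: UAXL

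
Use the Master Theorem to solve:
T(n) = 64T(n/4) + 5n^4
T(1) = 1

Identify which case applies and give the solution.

a=64, b=4, f(n)=5n^4. log_4(64) = 3. Since c=4 > 3 and the regularity condition holds (64(n/4)^4 = (64/4^4)n^4 with 64/4^4 < 1), Case 3 applies: T(n) = Θ(f(n)) = O(n^4).

Answer: O(n^4) - Case 3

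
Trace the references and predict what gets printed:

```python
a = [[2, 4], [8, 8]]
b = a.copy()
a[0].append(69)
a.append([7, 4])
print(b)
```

Key concept: shallow copy with nested lists.
Step by step:
`a = [[2, 4], [8, 8]]` → a = [[2, 4], [8, 8]]
`b = a.copy()` → b = [[2, 4], [8, 8]]
`a[0].append(69)` → a = [[2, 4, 69], [8, 8]]; b = [[2, 4, 69], [8, 8]]
`a.append([7, 4])` → a = [[2, 4, 69], [8, 8], [7, 4]]
`print(b)` → prints [[2, 4, 69], [8, 8]]

Answer: [[2, 4, 69], [8, 8]]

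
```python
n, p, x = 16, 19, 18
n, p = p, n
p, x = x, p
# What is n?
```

Trace:
`n, p, x = 16, 19, 18` → n = 16; p = 19; x = 18
`n, p = p, n` → n = 19; p = 16
`p, x = x, p` → p = 18; x = 16
So n = 19

Answer: 19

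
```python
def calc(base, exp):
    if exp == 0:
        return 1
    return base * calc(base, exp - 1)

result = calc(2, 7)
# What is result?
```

calc(2, 7) = 2 * 2 * 2 * 2 * 2 * 2 * 2 = 128

Answer: 128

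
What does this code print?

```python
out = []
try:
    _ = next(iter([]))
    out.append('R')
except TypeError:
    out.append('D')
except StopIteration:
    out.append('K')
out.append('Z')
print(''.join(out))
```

Execution trace: 'K' (except StopIteration) → 'Z' (after the try/except). Output: KZ

Answer: KZ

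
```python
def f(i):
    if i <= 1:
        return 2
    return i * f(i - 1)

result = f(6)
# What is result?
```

f(6) = 6 * 5 * 4 * 3 * 2 * 2 = 1440

Answer: 1440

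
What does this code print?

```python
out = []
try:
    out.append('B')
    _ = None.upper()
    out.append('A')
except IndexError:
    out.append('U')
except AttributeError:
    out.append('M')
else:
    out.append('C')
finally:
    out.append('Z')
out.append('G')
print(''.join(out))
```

Execution trace: 'B' (try body) → 'M' (except AttributeError) → 'Z' (finally) → 'G' (after the try/except). Output: BMZG

Answer: BMZG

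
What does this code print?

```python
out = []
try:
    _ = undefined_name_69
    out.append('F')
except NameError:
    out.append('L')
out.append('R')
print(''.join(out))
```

Execution trace: 'L' (except NameError) → 'R' (after the try/except). Output: LR

Answer: LR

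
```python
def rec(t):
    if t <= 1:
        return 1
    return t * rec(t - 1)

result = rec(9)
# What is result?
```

rec(9) = 9 * 8 * 7 * 6 * 5 * 4 * 3 * 2 * 1 = 362880

Answer: 362880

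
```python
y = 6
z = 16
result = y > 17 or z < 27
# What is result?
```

Trace:
`y = 6` → y = 6
`z = 16` → z = 16
`result = y > 17 or z < 27` → result = True
So result = True

Answer: True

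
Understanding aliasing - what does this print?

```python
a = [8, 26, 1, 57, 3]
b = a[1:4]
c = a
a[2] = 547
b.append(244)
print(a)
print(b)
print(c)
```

Key concept: slice vs alias.
Step by step:
`a = [8, 26, 1, 57, 3]` → a = [8, 26, 1, 57, 3]
`b = a[1:4]` → b = [26, 1, 57]
`c = a` → c = [8, 26, 1, 57, 3] (same object as a)
`a[2] = 547` → a = [8, 26, 547, 57, 3] (same object as c); c = [8, 26, 547, 57, 3] (same object as a)
`b.append(244)` → b = [26, 1, 57, 244]
`print(a)` → prints [8, 26, 547, 57, 3]
`print(b)` → prints [26, 1, 57, 244]
`print(c)` → prints [8, 26, 547, 57, 3]

Answer:
[8, 26, 547, 57, 3]
[26, 1, 57, 244]
[8, 26, 547, 57, 3]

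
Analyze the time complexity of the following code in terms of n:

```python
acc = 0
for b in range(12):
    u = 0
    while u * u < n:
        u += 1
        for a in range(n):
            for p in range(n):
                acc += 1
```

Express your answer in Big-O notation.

Each loop level contributes: 1 × √n × n × n. Multiplying the contributions gives O(n^2√n).

Answer: O(n^2√n)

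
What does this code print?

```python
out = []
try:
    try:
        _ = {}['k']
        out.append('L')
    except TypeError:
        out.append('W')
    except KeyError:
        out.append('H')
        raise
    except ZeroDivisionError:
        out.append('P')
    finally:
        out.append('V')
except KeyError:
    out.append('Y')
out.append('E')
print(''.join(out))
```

Execution trace: 'H' (inner except KeyError) → 'V' (inner finally) → 'Y' (outer except KeyError) → 'E' (after the try/except). Output: HVYE

Answer: HVYE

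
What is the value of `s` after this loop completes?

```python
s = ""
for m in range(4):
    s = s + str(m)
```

Concatenate digits 0 to 3
`s` takes the values: "" → "0" → "01" → "012" → "0123"

Answer: "0123"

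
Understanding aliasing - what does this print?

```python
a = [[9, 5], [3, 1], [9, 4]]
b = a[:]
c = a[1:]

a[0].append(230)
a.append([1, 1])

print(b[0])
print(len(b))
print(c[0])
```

Key concept: slice with nested mutation.
Step by step:
`a = [[9, 5], [3, 1], [9, 4]]` → a = [[9, 5], [3, 1], [9, 4]]
`b = a[:]` → b = [[9, 5], [3, 1], [9, 4]]
`c = a[1:]` → c = [[3, 1], [9, 4]]
`a[0].append(230)` → a = [[9, 5, 230], [3, 1], [9, 4]]; b = [[9, 5, 230], [3, 1], [9, 4]]
`a.append([1, 1])` → a = [[9, 5, 230], [3, 1], [9, 4], [1, 1]]
`print(b[0])` → prints [9, 5, 230]
`print(len(b))` → prints 3
`print(c[0])` → prints [3, 1]

Answer:
[9, 5, 230]
3
[3, 1]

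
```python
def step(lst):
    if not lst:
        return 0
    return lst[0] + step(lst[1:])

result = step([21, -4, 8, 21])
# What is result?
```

21 + (-4) + 8 + 21 + 0 = 46

Answer: 46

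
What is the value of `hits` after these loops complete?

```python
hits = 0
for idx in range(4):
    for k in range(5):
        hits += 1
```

4 * 5 = 20
`hits` takes the values: 0 → 1 → 2 → 3 → 4 → 5 → 6 → 7 → 8 → 9 → 10 → 11 → 12 → 13 → 14 → 15 → 16 → 17 → 18 → 19 → 20

Answer: 20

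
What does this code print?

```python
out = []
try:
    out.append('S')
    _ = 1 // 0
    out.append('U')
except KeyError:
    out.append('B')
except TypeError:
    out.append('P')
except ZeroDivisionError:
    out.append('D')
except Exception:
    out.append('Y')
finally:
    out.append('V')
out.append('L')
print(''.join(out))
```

Execution trace: 'S' (try body) → 'D' (except ZeroDivisionError) → 'V' (finally) → 'L' (after the try/except). Output: SDVL

Answer: SDVL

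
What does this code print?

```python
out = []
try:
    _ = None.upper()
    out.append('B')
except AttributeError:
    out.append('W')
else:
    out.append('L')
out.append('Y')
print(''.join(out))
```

Execution trace: 'W' (except AttributeError) → 'Y' (after the try/except). Output: WY

Answer: WY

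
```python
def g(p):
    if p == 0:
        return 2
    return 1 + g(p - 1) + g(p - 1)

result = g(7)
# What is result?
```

g(p) = 1 + 2·g(p-1), g(0)=2. Closed form: (2+1)·2^7 - 1 = 383.

Answer: 383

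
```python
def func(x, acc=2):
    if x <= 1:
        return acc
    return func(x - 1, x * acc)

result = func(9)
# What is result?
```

Accumulator trace (n, acc): (9, 2) -> (8, 18) -> (7, 144) -> (6, 1008) -> (5, 6048) -> (4, 30240) -> (3, 120960) -> (2, 362880) -> (1, 725760) -> return 725760

Answer: 725760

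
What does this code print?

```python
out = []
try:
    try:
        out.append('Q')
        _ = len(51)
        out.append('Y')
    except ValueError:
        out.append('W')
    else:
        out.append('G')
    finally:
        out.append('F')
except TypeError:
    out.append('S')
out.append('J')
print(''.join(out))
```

Execution trace: 'Q' (try body) → 'F' (finally) → 'S' (outer except TypeError) → 'J' (after the try/except). Output: QFSJ

Answer: QFSJ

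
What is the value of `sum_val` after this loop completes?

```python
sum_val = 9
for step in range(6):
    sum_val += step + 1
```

Start at 9, add 1 to 6 = 30
`sum_val` takes the values: 9 → 10 → 12 → 15 → 19 → 24 → 30

Answer: 30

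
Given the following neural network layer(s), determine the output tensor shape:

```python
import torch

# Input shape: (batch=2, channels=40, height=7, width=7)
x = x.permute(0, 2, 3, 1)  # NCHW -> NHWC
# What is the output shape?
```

Input: (2, 40, 7, 7) -> Output: (2, 7, 7, 40)

Answer: (2, 7, 7, 40)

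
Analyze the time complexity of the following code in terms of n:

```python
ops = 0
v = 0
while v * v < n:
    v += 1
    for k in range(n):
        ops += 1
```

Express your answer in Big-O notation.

Each loop level contributes: √n × n. Multiplying the contributions gives O(n√n).

Answer: O(n√n)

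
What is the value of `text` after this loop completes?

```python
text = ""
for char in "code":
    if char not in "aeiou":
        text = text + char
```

Remove vowels from 'code'
`text` takes the values: "" → "c" → "cd"

Answer: "cd"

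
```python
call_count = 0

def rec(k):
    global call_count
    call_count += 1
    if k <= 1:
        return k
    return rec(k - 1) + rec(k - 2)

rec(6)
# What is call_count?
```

Calls(k) = 1 + Calls(k-1) + Calls(k-2); Calls(0)=Calls(1)=1. For k=6 this gives 25.

Answer: 25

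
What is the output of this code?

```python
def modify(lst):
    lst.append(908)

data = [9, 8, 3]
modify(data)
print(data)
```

Key concept: function modifies passed list.
Step by step:
`data = [9, 8, 3]` → data = [9, 8, 3]
`modify(data)` → data = [9, 8, 3, 908]
`print(data)` → prints [9, 8, 3, 908]

Answer: [9, 8, 3, 908]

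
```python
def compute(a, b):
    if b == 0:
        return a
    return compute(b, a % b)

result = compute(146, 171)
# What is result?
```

compute(146, 171) -> compute(171, 146) -> compute(146, 25) -> compute(25, 21) -> compute(21, 4) -> compute(4, 1) -> compute(1, 0) -> 1

Answer: 1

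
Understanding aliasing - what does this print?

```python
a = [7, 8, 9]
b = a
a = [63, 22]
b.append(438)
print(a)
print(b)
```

Key concept: rebinding vs mutation: a is rebound to a new list, b still points at the original.
Step by step:
`a = [7, 8, 9]` → a = [7, 8, 9]
`b = a` → b = [7, 8, 9] (same object as a)
`a = [63, 22]` → a = [63, 22]
`b.append(438)` → b = [7, 8, 9, 438]
`print(a)` → prints [63, 22]
`print(b)` → prints [7, 8, 9, 438]

Answer:
[63, 22]
[7, 8, 9, 438]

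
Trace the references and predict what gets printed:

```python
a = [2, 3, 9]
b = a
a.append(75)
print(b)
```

Key concept: basic list aliasing.
Step by step:
`a = [2, 3, 9]` → a = [2, 3, 9]
`b = a` → b = [2, 3, 9] (same object as a)
`a.append(75)` → a = [2, 3, 9, 75] (same object as b); b = [2, 3, 9, 75] (same object as a)
`print(b)` → prints [2, 3, 9, 75]

Answer: [2, 3, 9, 75]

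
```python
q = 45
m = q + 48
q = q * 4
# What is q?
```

Trace:
`q = 45` → q = 45
`m = q + 48` → m = 93
`q = q * 4` → q = 180
So q = 180

Answer: 180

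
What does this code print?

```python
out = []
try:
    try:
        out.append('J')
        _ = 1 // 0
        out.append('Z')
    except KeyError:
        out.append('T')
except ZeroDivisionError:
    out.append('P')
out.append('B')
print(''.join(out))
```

Execution trace: 'J' (try body) → 'P' (outer except ZeroDivisionError) → 'B' (after the try/except). Output: JPB

Answer: JPB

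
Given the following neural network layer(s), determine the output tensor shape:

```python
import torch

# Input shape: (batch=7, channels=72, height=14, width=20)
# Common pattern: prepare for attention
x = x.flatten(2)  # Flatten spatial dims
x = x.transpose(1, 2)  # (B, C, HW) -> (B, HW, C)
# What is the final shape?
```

Input: (7, 72, 14, 20) -> after flatten(2): (7, 72, 280) -> Output: (7, 280, 72)

Answer: (7, 280, 72)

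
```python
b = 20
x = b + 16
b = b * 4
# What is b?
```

Trace:
`b = 20` → b = 20
`x = b + 16` → x = 36
`b = b * 4` → b = 80
So b = 80

Answer: 80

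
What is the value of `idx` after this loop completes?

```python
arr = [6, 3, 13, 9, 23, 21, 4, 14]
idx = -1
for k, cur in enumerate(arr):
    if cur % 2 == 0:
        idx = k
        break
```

First even number index in [6, 3, 13, 9, 23, 21, 4, 14]
`idx` takes the values: -1 → 0

Answer: 0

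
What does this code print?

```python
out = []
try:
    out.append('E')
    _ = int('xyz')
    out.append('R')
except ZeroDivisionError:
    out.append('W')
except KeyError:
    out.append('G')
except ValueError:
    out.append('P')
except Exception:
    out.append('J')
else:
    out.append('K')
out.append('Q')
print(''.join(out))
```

Execution trace: 'E' (try body) → 'P' (except ValueError) → 'Q' (after the try/except). Output: EPQ

Answer: EPQ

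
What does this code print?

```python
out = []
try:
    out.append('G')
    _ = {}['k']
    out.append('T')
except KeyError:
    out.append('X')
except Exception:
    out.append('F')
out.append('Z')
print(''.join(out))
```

Execution trace: 'G' (try body) → 'X' (except KeyError) → 'Z' (after the try/except). Output: GXZ

Answer: GXZ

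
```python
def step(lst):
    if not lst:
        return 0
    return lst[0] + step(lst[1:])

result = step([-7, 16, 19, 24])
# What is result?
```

(-7) + 16 + 19 + 24 + 0 = 52

Answer: 52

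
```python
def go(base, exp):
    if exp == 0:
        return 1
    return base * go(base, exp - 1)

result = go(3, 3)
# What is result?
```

go(3, 3) = 3 * 3 * 3 = 27

Answer: 27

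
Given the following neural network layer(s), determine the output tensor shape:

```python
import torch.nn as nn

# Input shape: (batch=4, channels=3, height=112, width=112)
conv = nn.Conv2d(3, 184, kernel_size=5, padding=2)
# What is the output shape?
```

Input: (4, 3, 112, 112) -> Output: (4, 184, 112, 112)

Answer: (4, 184, 112, 112)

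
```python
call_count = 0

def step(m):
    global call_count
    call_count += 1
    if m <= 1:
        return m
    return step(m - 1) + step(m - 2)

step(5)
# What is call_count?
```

Calls(m) = 1 + Calls(m-1) + Calls(m-2); Calls(0)=Calls(1)=1. For m=5 this gives 15.

Answer: 15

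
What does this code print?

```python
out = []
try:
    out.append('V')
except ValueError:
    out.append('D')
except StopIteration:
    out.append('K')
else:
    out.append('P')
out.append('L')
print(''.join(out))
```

Execution trace: 'V' (try body, no exception) → 'P' (else) → 'L' (after the try/except). Output: VPL

Answer: VPL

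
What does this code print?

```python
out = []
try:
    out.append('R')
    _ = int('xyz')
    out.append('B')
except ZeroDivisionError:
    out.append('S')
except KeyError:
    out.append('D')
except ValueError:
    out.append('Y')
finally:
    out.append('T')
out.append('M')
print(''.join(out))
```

Execution trace: 'R' (try body) → 'Y' (except ValueError) → 'T' (finally) → 'M' (after the try/except). Output: RYTM

Answer: RYTM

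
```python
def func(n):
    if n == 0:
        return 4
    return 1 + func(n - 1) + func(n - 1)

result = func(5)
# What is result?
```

func(n) = 1 + 2·func(n-1), func(0)=4. Closed form: (4+1)·2^5 - 1 = 159.

Answer: 159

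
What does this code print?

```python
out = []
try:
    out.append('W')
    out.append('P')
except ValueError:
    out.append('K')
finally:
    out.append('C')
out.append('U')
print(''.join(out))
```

Execution trace: 'W' (try body) → 'P' (try body, no exception) → 'C' (finally) → 'U' (after the try/except). Output: WPCU

Answer: WPCU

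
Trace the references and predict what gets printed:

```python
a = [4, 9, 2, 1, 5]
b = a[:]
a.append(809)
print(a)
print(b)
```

Key concept: slice [:] creates copy.
Step by step:
`a = [4, 9, 2, 1, 5]` → a = [4, 9, 2, 1, 5]
`b = a[:]` → b = [4, 9, 2, 1, 5]
`a.append(809)` → a = [4, 9, 2, 1, 5, 809]
`print(a)` → prints [4, 9, 2, 1, 5, 809]
`print(b)` → prints [4, 9, 2, 1, 5]

Answer:
[4, 9, 2, 1, 5, 809]
[4, 9, 2, 1, 5]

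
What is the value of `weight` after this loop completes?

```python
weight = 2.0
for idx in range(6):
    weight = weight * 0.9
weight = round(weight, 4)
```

Exponential decay: 2.0 * 0.9^6
`weight` takes the values: 2.0 → 1.8 → 1.62 → 1.458 → 1.3122 → 1.18098 → 1.062882 → 1.0629

Answer: 1.0629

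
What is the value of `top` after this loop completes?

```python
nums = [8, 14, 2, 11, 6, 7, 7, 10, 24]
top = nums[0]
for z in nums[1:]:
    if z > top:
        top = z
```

Maximum of [8, 14, 2, 11, 6, 7, 7, 10, 24]
`top` takes the values: 8 → 14 → 24

Answer: 24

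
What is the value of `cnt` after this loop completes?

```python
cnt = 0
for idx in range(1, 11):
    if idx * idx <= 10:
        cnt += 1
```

Count numbers where idx² ≤ 10
`cnt` takes the values: 0 → 1 → 2 → 3

Answer: 3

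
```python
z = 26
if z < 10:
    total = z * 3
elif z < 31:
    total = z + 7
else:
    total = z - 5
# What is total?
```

Trace:
`z = 26` → z = 26
`if z < 10: ...` → z < 10 is False, z < 31 is True → total = 33
So total = 33

Answer: 33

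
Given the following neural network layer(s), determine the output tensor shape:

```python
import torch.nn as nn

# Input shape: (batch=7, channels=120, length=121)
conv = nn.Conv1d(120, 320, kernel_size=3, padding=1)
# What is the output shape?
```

Input: (7, 120, 121) -> Output: (7, 320, 121)

Answer: (7, 320, 121)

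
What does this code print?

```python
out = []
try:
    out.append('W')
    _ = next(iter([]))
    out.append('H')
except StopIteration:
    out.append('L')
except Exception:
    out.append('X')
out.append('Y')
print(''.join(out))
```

Execution trace: 'W' (try body) → 'L' (except StopIteration) → 'Y' (after the try/except). Output: WLY

Answer: WLY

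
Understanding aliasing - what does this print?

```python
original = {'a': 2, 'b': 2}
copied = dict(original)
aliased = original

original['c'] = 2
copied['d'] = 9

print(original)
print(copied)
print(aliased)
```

Key concept: dict() creates copy, assignment creates alias.
Step by step:
`original = {'a': 2, 'b': 2}` → original = {'a': 2, 'b': 2}
`copied = dict(original)` → copied = {'a': 2, 'b': 2}
`aliased = original` → aliased = {'a': 2, 'b': 2} (same object as original)
`original['c'] = 2` → original = {'a': 2, 'b': 2, 'c': 2} (same object as aliased); aliased = {'a': 2, 'b': 2, 'c': 2} (same object as original)
`copied['d'] = 9` → copied = {'a': 2, 'b': 2, 'd': 9}
`print(original)` → prints {'a': 2, 'b': 2, 'c': 2}
`print(copied)` → prints {'a': 2, 'b': 2, 'd': 9}
`print(aliased)` → prints {'a': 2, 'b': 2, 'c': 2}

Answer:
{'a': 2, 'b': 2, 'c': 2}
{'a': 2, 'b': 2, 'd': 9}
{'a': 2, 'b': 2, 'c': 2}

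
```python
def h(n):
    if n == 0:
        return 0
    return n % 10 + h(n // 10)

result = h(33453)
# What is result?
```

Sum of digits of 33453: 3 + 5 + 4 + 3 + 3 = 18

Answer: 18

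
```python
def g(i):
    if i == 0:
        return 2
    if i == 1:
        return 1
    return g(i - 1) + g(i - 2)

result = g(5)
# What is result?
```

Build up from base cases: g(0)=2, g(1)=1, g(2)=3, g(3)=4, g(4)=7, g(5)=11

Answer: 11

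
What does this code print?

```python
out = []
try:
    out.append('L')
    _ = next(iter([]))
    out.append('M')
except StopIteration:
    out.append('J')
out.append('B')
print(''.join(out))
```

Execution trace: 'L' (try body) → 'J' (except StopIteration) → 'B' (after the try/except). Output: LJB

Answer: LJB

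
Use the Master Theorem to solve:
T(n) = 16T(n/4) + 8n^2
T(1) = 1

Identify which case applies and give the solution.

a=16, b=4, f(n)=8n^2. log_4(16) = 2. Since c=2 = 2, Case 2 applies: T(n) = Θ(n^log_b(a) · log n) = O(n^2 log n).

Answer: O(n^2 log n) - Case 2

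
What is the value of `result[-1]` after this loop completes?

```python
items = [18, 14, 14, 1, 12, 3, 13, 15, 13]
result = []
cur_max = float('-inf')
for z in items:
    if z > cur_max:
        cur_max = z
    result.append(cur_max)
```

Running max ends at 18
`result` takes the values: [] → [18] → [18, 18] → [18, 18, 18] → [18, 18, 18, 18] → [18, 18, 18, 18, 18] → [18, 18, 18, 18, 18, 18] → [18, 18, 18, 18, 18, 18, 18] → [18, 18, 18, 18, 18, 18, 18, 18] → [18, 18, 18, 18, 18, 18, 18, 18, 18]
So `result[-1]` = 18

Answer: 18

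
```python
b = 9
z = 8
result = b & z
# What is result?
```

Trace:
`b = 9` → b = 9
`z = 8` → z = 8
`result = b & z` → result = 8
So result = 8

Answer: 8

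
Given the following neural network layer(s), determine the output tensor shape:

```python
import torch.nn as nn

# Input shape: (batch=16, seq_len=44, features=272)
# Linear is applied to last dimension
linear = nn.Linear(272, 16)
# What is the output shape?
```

Input: (16, 44, 272) -> Output: (16, 44, 16)

Answer: (16, 44, 16)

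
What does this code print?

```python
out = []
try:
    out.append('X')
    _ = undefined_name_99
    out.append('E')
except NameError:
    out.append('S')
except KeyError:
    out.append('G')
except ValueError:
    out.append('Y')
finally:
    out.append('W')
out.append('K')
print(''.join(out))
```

Execution trace: 'X' (try body) → 'S' (except NameError) → 'W' (finally) → 'K' (after the try/except). Output: XSWK

Answer: XSWK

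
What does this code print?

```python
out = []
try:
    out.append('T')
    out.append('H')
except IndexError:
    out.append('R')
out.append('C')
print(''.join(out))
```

Execution trace: 'T' (try body) → 'H' (try body, no exception) → 'C' (after the try/except). Output: THC

Answer: THC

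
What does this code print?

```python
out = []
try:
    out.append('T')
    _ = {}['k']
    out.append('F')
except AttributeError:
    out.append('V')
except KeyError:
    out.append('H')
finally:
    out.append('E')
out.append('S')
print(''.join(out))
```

Execution trace: 'T' (try body) → 'H' (except KeyError) → 'E' (finally) → 'S' (after the try/except). Output: THES

Answer: THES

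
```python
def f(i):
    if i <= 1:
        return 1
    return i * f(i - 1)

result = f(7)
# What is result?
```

f(7) = 7 * 6 * 5 * 4 * 3 * 2 * 1 = 5040

Answer: 5040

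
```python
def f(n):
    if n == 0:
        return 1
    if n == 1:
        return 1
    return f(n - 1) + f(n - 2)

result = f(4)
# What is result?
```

Build up from base cases: f(0)=1, f(1)=1, f(2)=2, f(3)=3, f(4)=5

Answer: 5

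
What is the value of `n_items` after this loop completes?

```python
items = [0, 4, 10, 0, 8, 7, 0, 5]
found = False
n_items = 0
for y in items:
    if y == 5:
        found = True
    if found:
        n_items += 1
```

Count elements after first 5 in [0, 4, 10, 0, 8, 7, 0, 5]
`n_items` takes the values: 0 → 1

Answer: 1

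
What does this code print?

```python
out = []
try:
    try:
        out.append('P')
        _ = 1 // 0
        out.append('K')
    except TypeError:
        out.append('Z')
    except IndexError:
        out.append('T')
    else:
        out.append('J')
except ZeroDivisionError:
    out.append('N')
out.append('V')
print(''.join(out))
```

Execution trace: 'P' (try body) → 'N' (outer except ZeroDivisionError) → 'V' (after the try/except). Output: PNV

Answer: PNV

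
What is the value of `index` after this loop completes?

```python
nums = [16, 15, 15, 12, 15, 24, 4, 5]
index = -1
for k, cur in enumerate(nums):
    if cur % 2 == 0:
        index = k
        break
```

First even number index in [16, 15, 15, 12, 15, 24, 4, 5]
`index` takes the values: -1 → 0

Answer: 0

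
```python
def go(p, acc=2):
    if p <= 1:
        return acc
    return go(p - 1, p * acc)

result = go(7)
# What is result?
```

Accumulator trace (n, acc): (7, 2) -> (6, 14) -> (5, 84) -> (4, 420) -> (3, 1680) -> (2, 5040) -> (1, 10080) -> return 10080

Answer: 10080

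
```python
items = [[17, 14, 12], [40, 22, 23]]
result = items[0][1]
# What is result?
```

Trace:
`items = [[17, 14, 12], [40, 22, 23]]` → items = [[17, 14, 12], [40, 22, 23]]
`result = items[0][1]` → result = 14
So result = 14

Answer: 14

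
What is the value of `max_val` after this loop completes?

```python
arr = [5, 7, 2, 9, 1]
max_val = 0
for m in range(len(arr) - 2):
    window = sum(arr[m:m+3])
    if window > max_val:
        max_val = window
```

Max sum of 3-element window in [5, 7, 2, 9, 1]
`max_val` takes the values: 0 → 14 → 18

Answer: 18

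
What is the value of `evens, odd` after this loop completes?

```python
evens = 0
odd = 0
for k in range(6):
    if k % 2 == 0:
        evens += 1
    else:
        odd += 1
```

Count evens and odds in range(6)
`evens, odd` takes the values: (0, 0) → (1, 0) → (1, 1) → (2, 1) → (2, 2) → (3, 2) → (3, 3)

Answer: 3, 3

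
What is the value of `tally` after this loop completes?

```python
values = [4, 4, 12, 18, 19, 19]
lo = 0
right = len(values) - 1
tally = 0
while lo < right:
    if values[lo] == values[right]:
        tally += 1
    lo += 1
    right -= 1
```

Count matching pairs from ends
`tally` takes the values: 0

Answer: 0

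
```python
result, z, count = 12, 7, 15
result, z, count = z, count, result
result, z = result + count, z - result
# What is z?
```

Trace:
`result, z, count = 12, 7, 15` → result = 12; z = 7; count = 15
`result, z, count = z, count, result` → result = 7; z = 15; count = 12
`result, z = result + count, z - result` → result = 19; z = 8
So z = 8

Answer: 8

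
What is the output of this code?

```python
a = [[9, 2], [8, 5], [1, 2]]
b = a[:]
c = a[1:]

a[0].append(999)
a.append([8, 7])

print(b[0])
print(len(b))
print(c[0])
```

Key concept: slice with nested mutation.
Step by step:
`a = [[9, 2], [8, 5], [1, 2]]` → a = [[9, 2], [8, 5], [1, 2]]
`b = a[:]` → b = [[9, 2], [8, 5], [1, 2]]
`c = a[1:]` → c = [[8, 5], [1, 2]]
`a[0].append(999)` → a = [[9, 2, 999], [8, 5], [1, 2]]; b = [[9, 2, 999], [8, 5], [1, 2]]
`a.append([8, 7])` → a = [[9, 2, 999], [8, 5], [1, 2], [8, 7]]
`print(b[0])` → prints [9, 2, 999]
`print(len(b))` → prints 3
`print(c[0])` → prints [8, 5]

Answer:
[9, 2, 999]
3
[8, 5]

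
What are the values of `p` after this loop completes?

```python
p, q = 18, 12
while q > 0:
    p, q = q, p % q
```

GCD of 18 and 12
`p` takes the values: 18 → 12 → 6

Answer: 6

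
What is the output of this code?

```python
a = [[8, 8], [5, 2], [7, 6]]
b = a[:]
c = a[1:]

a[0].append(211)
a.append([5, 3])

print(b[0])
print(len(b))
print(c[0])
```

Key concept: slice with nested mutation.
Step by step:
`a = [[8, 8], [5, 2], [7, 6]]` → a = [[8, 8], [5, 2], [7, 6]]
`b = a[:]` → b = [[8, 8], [5, 2], [7, 6]]
`c = a[1:]` → c = [[5, 2], [7, 6]]
`a[0].append(211)` → a = [[8, 8, 211], [5, 2], [7, 6]]; b = [[8, 8, 211], [5, 2], [7, 6]]
`a.append([5, 3])` → a = [[8, 8, 211], [5, 2], [7, 6], [5, 3]]
`print(b[0])` → prints [8, 8, 211]
`print(len(b))` → prints 3
`print(c[0])` → prints [5, 2]

Answer:
[8, 8, 211]
3
[5, 2]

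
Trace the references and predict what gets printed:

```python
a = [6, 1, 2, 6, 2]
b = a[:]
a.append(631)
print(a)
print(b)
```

Key concept: slice [:] creates copy.
Step by step:
`a = [6, 1, 2, 6, 2]` → a = [6, 1, 2, 6, 2]
`b = a[:]` → b = [6, 1, 2, 6, 2]
`a.append(631)` → a = [6, 1, 2, 6, 2, 631]
`print(a)` → prints [6, 1, 2, 6, 2, 631]
`print(b)` → prints [6, 1, 2, 6, 2]

Answer:
[6, 1, 2, 6, 2, 631]
[6, 1, 2, 6, 2]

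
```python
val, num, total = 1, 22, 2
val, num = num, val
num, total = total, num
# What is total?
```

Trace:
`val, num, total = 1, 22, 2` → val = 1; num = 22; total = 2
`val, num = num, val` → val = 22; num = 1
`num, total = total, num` → num = 2; total = 1
So total = 1

Answer: 1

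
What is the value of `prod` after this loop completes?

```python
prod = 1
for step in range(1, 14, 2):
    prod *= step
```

Product of 1, 3, 5, ... up to 13
`prod` takes the values: 1 → 3 → 15 → 105 → 945 → 10395 → 135135

Answer: 135135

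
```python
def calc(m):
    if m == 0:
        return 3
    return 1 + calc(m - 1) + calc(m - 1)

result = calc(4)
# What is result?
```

calc(m) = 1 + 2·calc(m-1), calc(0)=3. Closed form: (3+1)·2^4 - 1 = 63.

Answer: 63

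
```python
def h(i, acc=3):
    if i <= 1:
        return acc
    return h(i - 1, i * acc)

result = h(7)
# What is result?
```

Accumulator trace (n, acc): (7, 3) -> (6, 21) -> (5, 126) -> (4, 630) -> (3, 2520) -> (2, 7560) -> (1, 15120) -> return 15120

Answer: 15120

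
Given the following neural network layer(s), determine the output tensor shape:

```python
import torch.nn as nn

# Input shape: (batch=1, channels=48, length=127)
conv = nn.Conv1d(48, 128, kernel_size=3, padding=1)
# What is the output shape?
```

Input: (1, 48, 127) -> Output: (1, 128, 127)

Answer: (1, 128, 127)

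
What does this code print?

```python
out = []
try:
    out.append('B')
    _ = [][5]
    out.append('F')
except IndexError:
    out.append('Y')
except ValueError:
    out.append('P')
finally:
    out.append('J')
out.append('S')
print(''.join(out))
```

Execution trace: 'B' (try body) → 'Y' (except IndexError) → 'J' (finally) → 'S' (after the try/except). Output: BYJS

Answer: BYJS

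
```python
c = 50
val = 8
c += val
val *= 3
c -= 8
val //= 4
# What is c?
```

Trace:
`c = 50` → c = 50
`val = 8` → val = 8
`c += val` → c = 58
`val *= 3` → val = 24
`c -= 8` → c = 50
`val //= 4` → val = 6
So c = 50

Answer: 50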